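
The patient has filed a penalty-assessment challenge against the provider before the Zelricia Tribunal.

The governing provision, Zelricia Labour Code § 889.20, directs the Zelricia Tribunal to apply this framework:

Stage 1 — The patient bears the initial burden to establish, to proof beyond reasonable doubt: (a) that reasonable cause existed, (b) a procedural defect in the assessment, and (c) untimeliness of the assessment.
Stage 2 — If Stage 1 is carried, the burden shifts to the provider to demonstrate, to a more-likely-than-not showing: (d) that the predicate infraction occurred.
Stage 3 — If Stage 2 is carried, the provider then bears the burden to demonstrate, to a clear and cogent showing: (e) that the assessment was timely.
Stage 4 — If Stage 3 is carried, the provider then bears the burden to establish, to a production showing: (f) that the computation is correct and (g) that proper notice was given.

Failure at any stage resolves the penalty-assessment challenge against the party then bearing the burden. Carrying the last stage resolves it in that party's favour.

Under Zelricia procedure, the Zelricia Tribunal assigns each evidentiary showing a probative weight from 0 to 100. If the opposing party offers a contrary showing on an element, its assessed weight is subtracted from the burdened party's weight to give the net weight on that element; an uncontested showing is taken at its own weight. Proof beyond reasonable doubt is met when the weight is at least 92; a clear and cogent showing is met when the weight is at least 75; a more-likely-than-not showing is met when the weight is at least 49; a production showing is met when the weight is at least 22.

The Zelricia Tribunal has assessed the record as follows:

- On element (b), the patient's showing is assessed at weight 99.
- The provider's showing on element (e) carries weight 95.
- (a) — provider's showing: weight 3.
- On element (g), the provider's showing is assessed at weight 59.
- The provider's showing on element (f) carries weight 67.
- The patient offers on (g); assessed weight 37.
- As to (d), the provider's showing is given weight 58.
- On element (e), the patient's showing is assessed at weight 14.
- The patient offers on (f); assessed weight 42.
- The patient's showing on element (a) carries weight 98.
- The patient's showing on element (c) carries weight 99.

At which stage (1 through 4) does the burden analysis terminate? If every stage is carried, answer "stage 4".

stage 4

Stage 1 — burden on patient; standard: proof beyond reasonable doubt (weight is at least 92).
    (a): 98 − 3 = 95 ≥ 92 [met]
    (b): 99 ≥ 92 [met]
    (c): 99 ≥ 92 [met]
  Stage 1 is satisfied; the onus moves to the provider.
Stage 2 — burden on provider; standard: a more-likely-than-not showing (weight is at least 49).
    (d): 58 ≥ 49 [met]
  All elements met. The provider retains the burden for Stage 3.
Stage 3 — burden on provider; standard: a clear and cogent showing (weight is at least 75).
    (e): 95 − 14 = 81 ≥ 75 [met]
  Stage 3 carried; the burden remains with the provider.
Stage 4 — burden on provider; standard: a production showing (weight is at least 22).
    (f): 67 − 42 = 25 ≥ 22 [met]
    (g): 59 − 37 = 22 ≥ 22 [met]
  The provider carries the last stage.
Every stage carried; the provider prevails.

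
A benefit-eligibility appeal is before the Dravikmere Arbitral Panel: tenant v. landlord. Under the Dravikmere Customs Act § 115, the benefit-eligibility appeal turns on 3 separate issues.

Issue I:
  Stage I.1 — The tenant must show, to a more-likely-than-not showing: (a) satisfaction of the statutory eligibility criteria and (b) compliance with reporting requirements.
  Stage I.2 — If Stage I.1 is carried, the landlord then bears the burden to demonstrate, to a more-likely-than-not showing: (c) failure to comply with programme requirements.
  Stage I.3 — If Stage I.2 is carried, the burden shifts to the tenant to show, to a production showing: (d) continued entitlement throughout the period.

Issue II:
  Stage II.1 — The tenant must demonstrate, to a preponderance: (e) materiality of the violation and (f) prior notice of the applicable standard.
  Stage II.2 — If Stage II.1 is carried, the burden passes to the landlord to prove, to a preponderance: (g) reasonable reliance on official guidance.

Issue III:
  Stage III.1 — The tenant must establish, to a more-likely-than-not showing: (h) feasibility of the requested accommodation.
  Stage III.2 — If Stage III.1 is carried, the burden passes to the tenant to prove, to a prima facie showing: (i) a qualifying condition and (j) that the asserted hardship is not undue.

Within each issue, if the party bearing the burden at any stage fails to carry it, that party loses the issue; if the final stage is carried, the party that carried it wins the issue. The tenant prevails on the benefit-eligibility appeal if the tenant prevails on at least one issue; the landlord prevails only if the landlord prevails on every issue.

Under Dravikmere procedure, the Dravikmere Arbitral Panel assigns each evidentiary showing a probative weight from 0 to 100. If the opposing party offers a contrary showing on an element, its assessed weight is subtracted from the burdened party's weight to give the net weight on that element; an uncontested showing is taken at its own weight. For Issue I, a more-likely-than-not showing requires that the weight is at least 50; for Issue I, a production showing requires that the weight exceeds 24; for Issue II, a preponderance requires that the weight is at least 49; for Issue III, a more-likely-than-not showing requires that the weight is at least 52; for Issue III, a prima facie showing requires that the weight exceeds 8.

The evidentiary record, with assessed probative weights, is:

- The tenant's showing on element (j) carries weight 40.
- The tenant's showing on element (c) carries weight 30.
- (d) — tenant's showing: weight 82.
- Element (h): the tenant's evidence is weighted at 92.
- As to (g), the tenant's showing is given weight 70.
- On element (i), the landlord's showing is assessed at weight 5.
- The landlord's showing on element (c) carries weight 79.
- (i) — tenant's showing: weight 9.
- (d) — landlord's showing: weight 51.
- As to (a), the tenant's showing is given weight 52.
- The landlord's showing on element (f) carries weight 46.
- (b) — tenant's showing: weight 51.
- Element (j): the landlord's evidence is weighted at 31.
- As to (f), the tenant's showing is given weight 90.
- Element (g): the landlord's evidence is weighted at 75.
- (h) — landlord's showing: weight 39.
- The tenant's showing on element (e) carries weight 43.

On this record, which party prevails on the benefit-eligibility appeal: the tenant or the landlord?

— Issue I —
Stage I.1 — burden on tenant; standard: a more-likely-than-not showing (weight is at least 50).
    (a): 52 ≥ 50 [met]
    (b): 51 ≥ 50 [met]
  Stage I.1 is satisfied; the onus moves to the landlord.
Stage I.2 — burden on landlord; standard: a more-likely-than-not showing (weight is at least 50).
    (c): 79 − 30 = 49 < 50 [not met]
  Stage I.2 not carried; the landlord fails its burden.
The analysis ends at Stage I.2; the tenant prevails on this issue.
— Issue II —
Stage II.1 (tenant, a preponderance, weight is at least 49): (e) 43 < 49 — fails; (f) net 90−46=44 < 49 — fails.
  The tenant does not carry Stage II.1.
So the landlord prevails on this issue.
— Issue III —
At Stage III.1 the tenant must meet a more-likely-than-not showing (weight is at least 52): on (h) the weight is 92 less the opposing 39 gives net 53, ≥ 52, so (h) meets the standard.
  Stage III.1 is satisfied; the tenant continues to bear the burden.
At Stage III.2 the tenant must meet a prima facie showing (weight exceeds 8): on (i) the weight is 9 less the opposing 5 gives net 4, ≤ 8, so (i) does not meet the standard; on (j) the weight is 40 less the opposing 31 gives net 9, which does exceed 8, so (j) meets the standard.
  Not every element is met, so the tenant fails to carry Stage III.2.
So the landlord prevails on this issue.
Per-issue: Issue I → tenant; Issue II → landlord; Issue III → landlord. The tenant must prevail on at least one issue; overall, the tenant prevails.

tenant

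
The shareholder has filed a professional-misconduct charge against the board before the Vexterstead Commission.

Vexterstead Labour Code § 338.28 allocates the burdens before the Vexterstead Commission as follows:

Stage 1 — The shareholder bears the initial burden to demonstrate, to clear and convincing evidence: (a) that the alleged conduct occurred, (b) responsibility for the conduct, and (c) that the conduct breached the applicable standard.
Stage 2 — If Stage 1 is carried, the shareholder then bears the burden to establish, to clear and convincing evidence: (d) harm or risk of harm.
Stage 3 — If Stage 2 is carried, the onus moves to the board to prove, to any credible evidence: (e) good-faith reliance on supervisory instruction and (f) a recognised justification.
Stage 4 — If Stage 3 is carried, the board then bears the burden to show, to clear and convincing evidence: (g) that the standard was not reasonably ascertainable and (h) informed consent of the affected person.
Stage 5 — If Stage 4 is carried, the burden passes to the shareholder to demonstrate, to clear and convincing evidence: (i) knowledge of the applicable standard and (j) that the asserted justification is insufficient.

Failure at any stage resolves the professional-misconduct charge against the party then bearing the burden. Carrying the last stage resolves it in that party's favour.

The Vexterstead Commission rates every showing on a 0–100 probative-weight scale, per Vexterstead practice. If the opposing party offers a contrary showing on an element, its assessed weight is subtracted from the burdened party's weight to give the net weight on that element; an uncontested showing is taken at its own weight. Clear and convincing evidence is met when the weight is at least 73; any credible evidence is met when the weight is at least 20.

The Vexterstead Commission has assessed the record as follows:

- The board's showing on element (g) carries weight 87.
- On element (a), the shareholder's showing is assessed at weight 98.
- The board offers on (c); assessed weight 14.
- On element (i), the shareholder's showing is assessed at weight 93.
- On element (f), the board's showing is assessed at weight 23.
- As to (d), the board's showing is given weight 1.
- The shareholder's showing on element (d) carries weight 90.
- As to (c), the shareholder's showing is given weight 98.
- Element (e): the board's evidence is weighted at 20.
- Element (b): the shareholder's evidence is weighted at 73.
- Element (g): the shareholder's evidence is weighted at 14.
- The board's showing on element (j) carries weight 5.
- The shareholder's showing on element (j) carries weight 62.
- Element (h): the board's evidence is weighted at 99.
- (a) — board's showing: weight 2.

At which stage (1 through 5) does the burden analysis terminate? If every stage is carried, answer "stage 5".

Stage 1 — burden on shareholder; standard: clear and convincing evidence (weight is at least 73).
    (a): 98 − 2 = 96 ≥ 73 [met]
    (b): 73 ≥ 73 [met]
    (c): 98 − 14 = 84 ≥ 73 [met]
  Stage 1 is satisfied; the shareholder continues to bear the burden.
Stage 2 — burden on shareholder; standard: clear and convincing evidence (weight is at least 73).
    (d): 90 − 1 = 89 ≥ 73 [met]
  Stage 2 is satisfied; the onus moves to the board.
Stage 3 — burden on board; standard: any credible evidence (weight is at least 20).
    (e): 20 ≥ 20 [met]
    (f): 23 ≥ 20 [met]
  All elements met. The board retains the burden for Stage 4.
Stage 4 — burden on board; standard: clear and convincing evidence (weight is at least 73).
    (g): 87 − 14 = 73 ≥ 73 [met]
    (h): 99 ≥ 73 [met]
  Stage 4 carried; the burden shifts to the shareholder.
Stage 5 — burden on shareholder; standard: clear and convincing evidence (weight is at least 73).
    (i): 93 ≥ 73 [met]
    (j): 62 − 5 = 57 < 73 [not met]
  Not every element is met, so the shareholder fails to carry Stage 5.
So the board prevails.

stage 5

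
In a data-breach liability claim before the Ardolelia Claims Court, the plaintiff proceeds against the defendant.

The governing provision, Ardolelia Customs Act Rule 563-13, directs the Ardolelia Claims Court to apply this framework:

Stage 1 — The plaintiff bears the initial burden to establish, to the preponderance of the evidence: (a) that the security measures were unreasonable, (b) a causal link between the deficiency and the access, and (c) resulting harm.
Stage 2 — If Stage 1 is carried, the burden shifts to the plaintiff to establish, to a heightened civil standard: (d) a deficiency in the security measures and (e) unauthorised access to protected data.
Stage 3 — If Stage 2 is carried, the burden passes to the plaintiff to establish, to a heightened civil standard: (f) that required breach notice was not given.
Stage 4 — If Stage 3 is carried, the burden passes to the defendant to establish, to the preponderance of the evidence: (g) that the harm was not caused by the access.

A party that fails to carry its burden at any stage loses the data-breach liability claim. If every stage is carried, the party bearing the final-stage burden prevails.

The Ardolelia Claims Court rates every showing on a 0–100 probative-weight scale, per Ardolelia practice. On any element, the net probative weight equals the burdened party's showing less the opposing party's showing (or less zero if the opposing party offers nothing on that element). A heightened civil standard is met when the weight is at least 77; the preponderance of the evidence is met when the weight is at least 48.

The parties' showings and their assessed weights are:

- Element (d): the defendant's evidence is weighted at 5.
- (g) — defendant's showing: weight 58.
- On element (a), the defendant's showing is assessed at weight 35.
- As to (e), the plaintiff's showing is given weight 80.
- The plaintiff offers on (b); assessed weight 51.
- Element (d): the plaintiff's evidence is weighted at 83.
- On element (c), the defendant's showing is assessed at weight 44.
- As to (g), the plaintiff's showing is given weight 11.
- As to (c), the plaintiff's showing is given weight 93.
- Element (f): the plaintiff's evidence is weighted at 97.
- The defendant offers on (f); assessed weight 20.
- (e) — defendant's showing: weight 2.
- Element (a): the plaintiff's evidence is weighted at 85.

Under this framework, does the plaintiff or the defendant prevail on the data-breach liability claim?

plaintiff

At Stage 1 the plaintiff must meet the preponderance of the evidence (weight is at least 48): on (a) the weight is 85 less the opposing 35 gives net 50, which does reach 48, so (a) meets the standard; on (b) the weight is 51, ≥ 48, so (b) meets the standard; on (c) the weight is 93 less the opposing 44 gives net 49, which does reach 48, so (c) meets the standard.
  Stage 1 is satisfied; the plaintiff continues to bear the burden.
At Stage 2 the plaintiff must meet a heightened civil standard (weight is at least 77): on (d) the weight is 83 less the opposing 5 gives net 78, ≥ 77, so (d) meets the standard; on (e) the weight is 80 less the opposing 2 gives net 78, ≥ 77, so (e) meets the standard.
  Stage 2 is satisfied; the plaintiff continues to bear the burden.
At Stage 3 the plaintiff must meet a heightened civil standard (weight is at least 77): on (f) the weight is 97 less the opposing 20 gives net 77, which does reach 77, so (f) meets the standard.
  Stage 3 is satisfied; the onus moves to the defendant.
At Stage 4 the defendant must meet the preponderance of the evidence (weight is at least 48): on (g) the weight is 58 less the opposing 11 gives net 47, < 48, so (g) does not meet the standard.
  The defendant does not carry Stage 4.
The plaintiff prevails.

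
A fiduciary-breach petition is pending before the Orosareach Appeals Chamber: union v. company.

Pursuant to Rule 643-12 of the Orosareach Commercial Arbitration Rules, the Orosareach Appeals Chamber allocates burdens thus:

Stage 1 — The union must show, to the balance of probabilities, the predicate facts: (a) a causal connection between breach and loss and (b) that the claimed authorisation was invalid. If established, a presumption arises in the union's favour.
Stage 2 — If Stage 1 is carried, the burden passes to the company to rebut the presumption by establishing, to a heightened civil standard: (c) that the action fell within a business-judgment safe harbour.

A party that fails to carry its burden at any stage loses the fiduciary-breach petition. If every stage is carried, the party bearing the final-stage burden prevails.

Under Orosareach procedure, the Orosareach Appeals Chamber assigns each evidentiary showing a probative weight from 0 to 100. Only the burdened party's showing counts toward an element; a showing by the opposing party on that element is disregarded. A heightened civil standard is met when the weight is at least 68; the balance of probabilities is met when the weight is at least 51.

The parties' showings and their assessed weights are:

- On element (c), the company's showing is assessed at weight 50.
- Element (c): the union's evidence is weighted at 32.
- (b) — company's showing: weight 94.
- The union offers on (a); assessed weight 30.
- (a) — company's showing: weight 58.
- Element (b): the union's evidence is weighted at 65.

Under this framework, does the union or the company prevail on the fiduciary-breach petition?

At Stage 1 the union must meet the balance of probabilities (weight is at least 51): on (a) the weight is 30 (the company's 58 is given no effect), < 51, so (a) does not meet the standard; on (b) the weight is 65 (the company's 94 is given no effect), ≥ 51, so (b) meets the standard.
  The union does not carry Stage 1.
So the company prevails.

company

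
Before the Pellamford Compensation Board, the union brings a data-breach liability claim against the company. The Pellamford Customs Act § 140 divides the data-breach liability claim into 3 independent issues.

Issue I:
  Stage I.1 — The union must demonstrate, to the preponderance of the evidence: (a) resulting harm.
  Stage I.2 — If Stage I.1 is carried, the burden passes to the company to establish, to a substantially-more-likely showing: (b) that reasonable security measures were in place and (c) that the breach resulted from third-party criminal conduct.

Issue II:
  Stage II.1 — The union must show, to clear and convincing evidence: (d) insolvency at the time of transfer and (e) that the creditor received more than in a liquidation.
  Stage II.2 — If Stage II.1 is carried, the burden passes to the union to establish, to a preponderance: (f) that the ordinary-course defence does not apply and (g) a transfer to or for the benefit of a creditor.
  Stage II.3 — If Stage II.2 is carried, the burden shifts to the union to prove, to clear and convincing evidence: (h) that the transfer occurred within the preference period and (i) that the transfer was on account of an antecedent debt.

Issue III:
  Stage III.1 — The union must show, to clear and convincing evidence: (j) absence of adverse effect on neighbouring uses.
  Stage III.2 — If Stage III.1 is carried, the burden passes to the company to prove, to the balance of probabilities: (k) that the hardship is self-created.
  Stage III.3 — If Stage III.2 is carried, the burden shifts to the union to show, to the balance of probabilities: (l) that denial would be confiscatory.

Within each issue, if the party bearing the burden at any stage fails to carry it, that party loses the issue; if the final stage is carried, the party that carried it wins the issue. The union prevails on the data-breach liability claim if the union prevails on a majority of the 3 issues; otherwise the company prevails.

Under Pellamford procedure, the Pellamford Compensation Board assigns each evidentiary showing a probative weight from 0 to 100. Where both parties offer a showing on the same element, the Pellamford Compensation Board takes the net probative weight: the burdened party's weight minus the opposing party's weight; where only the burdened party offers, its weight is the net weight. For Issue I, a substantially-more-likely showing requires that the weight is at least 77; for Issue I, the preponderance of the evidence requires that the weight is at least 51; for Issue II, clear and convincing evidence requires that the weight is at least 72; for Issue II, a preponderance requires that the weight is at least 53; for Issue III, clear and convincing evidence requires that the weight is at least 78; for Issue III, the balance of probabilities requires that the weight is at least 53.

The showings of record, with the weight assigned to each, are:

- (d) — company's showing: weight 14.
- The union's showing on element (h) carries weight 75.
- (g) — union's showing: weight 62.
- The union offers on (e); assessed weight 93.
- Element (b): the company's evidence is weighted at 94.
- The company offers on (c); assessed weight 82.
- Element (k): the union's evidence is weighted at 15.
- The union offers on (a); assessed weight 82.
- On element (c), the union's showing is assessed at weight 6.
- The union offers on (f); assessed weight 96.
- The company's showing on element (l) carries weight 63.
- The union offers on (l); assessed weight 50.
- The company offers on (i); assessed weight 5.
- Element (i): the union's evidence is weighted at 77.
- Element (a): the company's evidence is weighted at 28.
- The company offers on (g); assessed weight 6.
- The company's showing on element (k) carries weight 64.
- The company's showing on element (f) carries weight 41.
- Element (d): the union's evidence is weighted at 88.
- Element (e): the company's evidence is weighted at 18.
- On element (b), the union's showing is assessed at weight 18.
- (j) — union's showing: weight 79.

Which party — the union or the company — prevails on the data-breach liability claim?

union

— Issue I —
At Stage I.1 the union must meet the preponderance of the evidence (weight is at least 51): on (a) the weight is 82 less the opposing 28 gives net 54, ≥ 51, so (a) meets the standard.
  All elements met. The burden passes to the company.
At Stage I.2 the company must meet a substantially-more-likely showing (weight is at least 77): on (b) the weight is 94 less the opposing 18 gives net 76, which does not reach 77, so (b) does not meet the standard; on (c) the weight is 82 less the opposing 6 gives net 76, < 77, so (c) does not meet the standard.
  Not every element is met, so the company fails to carry Stage I.2.
The union prevails on this issue.
— Issue II —
Stage II.1 — burden on union; standard: clear and convincing evidence (weight is at least 72).
    (d): 88 − 14 = 74 ≥ 72 [met]
    (e): 93 − 18 = 75 ≥ 72 [met]
  Stage II.1 carried; the burden remains with the union.
Stage II.2 — burden on union; standard: a preponderance (weight is at least 53).
    (f): 96 − 41 = 55 ≥ 53 [met]
    (g): 62 − 6 = 56 ≥ 53 [met]
  All elements met. The union retains the burden for Stage II.3.
Stage II.3 — burden on union; standard: clear and convincing evidence (weight is at least 72).
    (h): 75 ≥ 72 [met]
    (i): 77 − 5 = 72 ≥ 72 [met]
  All elements met at the final stage.
With every stage satisfied, the union prevails on this issue.
— Issue III —
At Stage III.1 the union must meet clear and convincing evidence (weight is at least 78): on (j) the weight is 79, ≥ 78, so (j) meets the standard.
  The union carries Stage III.1; the company now bears the burden.
At Stage III.2 the company must meet the balance of probabilities (weight is at least 53): on (k) the weight is 64 less the opposing 15 gives net 49, which does not reach 53, so (k) does not meet the standard.
  Stage III.2 not carried; the company fails its burden.
So the union prevails on this issue.
Per-issue: Issue I → union; Issue II → union; Issue III → union. The union must prevail on a majority of issues; overall, the union prevails.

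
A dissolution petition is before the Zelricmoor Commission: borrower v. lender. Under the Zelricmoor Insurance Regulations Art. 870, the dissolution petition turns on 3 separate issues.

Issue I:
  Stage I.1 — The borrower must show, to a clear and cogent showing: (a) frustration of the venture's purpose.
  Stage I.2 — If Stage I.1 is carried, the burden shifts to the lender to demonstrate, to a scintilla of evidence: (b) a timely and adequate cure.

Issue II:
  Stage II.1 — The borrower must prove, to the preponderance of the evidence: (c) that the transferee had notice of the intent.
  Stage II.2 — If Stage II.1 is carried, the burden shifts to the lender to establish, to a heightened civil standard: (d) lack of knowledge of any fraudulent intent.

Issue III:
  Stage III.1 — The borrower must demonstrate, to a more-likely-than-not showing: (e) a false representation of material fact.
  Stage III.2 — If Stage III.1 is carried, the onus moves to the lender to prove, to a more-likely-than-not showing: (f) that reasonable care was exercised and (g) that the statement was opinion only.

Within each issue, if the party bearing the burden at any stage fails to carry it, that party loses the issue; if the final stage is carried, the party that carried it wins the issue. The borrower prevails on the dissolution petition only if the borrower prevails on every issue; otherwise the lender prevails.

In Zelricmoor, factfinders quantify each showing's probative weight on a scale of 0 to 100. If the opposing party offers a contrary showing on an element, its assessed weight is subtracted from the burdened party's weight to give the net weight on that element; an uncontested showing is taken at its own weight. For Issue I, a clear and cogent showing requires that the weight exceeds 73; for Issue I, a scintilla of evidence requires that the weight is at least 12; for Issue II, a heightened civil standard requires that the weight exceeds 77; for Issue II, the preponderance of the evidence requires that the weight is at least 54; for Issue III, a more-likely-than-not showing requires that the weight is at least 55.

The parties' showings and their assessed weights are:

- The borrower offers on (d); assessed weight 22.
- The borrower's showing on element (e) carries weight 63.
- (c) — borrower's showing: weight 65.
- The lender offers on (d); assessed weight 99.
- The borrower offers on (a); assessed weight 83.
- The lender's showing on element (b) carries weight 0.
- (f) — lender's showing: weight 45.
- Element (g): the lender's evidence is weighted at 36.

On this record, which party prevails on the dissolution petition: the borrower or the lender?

— Issue I —
Stage I.1 — burden on borrower; standard: a clear and cogent showing (weight exceeds 73).
    (a): 83 > 73 [met]
  The borrower carries Stage I.1; the lender now bears the burden.
Stage I.2 — burden on lender; standard: a scintilla of evidence (weight is at least 12).
    (b): 0 < 12 [not met]
  Not every element is met, so the lender fails to carry Stage I.2.
The borrower prevails on this issue.
— Issue II —
Stage II.1 (borrower, the preponderance of the evidence, weight is at least 54): (c) 65 ≥ 54 — meets.
  All elements met. The burden passes to the lender.
Stage II.2 (lender, a heightened civil standard, weight exceeds 77): (d) net 99−22=77 ≤ 77 — fails.
  Not every element is met, so the lender fails to carry Stage II.2.
The analysis ends at Stage II.2; the borrower prevails on this issue.
— Issue III —
Stage III.1 — burden on borrower; standard: a more-likely-than-not showing (weight is at least 55).
    (e): 63 ≥ 55 [met]
  All elements met. The burden passes to the lender.
Stage III.2 — burden on lender; standard: a more-likely-than-not showing (weight is at least 55).
    (f): 45 < 55 [not met]
    (g): 36 < 55 [not met]
  Not every element is met, so the lender fails to carry Stage III.2.
The analysis ends at Stage III.2; the borrower prevails on this issue.
Per-issue: Issue I → borrower; Issue II → borrower; Issue III → borrower. The borrower must prevail on every issue; overall, the borrower prevails.

borrower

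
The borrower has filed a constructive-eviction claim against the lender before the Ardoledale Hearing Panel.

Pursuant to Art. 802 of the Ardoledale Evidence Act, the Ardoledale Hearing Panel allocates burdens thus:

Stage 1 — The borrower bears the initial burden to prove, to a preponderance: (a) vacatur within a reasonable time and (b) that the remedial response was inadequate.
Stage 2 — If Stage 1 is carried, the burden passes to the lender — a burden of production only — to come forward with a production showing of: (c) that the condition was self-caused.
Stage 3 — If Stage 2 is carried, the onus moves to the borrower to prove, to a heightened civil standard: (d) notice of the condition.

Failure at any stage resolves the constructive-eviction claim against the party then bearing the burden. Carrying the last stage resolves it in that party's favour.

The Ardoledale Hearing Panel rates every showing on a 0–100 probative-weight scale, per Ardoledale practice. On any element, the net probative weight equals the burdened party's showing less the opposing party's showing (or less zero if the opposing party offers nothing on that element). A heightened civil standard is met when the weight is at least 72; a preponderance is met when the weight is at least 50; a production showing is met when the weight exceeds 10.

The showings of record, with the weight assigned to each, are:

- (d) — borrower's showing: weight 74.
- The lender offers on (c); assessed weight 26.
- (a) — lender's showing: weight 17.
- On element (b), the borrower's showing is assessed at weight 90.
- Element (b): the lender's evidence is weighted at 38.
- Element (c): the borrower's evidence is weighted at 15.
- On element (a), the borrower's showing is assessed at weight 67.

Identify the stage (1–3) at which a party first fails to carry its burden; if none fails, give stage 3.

stage 3

At Stage 1 the borrower must meet a preponderance (weight is at least 50): on (a) the weight is 67 less the opposing 17 gives net 50, which does reach 50, so (a) meets the standard; on (b) the weight is 90 less the opposing 38 gives net 52, ≥ 50, so (b) meets the standard.
  Stage 1 carried; the burden shifts to the lender.
At Stage 2 the lender must meet a production showing (weight exceeds 10): on (c) the weight is 26 less the opposing 15 gives net 11, > 10, so (c) meets the standard.
  All elements met. The burden passes to the borrower.
At Stage 3 the borrower must meet a heightened civil standard (weight is at least 72): on (d) the weight is 74, which does reach 72, so (d) meets the standard.
  The borrower carries the last stage.
All stages carried — the borrower prevails.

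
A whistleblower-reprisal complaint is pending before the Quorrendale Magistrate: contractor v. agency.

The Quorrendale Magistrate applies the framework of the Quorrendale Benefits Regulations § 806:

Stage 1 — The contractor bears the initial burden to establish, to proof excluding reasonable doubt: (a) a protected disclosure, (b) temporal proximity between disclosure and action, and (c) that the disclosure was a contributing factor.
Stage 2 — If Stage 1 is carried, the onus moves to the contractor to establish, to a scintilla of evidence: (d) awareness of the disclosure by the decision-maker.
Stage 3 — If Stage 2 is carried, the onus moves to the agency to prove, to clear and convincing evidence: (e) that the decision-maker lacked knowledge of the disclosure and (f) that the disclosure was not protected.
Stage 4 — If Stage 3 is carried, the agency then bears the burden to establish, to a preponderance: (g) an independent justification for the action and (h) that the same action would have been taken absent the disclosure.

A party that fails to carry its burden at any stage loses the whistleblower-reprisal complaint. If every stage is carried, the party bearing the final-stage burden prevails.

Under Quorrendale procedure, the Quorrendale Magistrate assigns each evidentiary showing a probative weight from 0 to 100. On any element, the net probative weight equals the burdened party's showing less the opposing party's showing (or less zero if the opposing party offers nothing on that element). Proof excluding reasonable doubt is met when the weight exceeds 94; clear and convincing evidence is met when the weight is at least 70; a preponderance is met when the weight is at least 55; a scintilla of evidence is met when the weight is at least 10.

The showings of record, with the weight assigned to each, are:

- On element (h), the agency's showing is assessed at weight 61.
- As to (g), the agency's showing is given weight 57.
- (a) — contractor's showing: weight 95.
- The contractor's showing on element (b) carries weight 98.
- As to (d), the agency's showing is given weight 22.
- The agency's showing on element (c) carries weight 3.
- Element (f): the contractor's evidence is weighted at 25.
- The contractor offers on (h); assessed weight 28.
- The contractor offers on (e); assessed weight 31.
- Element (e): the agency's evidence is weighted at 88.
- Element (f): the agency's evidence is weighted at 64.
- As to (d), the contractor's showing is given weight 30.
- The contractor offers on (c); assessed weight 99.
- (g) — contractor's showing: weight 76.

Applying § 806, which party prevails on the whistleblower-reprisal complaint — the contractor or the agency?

Stage 1 (contractor, proof excluding reasonable doubt, weight exceeds 94): (a) 95 > 94 — meets; (b) 98 > 94 — meets; (c) net 99−3=96 > 94 — meets.
  Stage 1 is satisfied; the contractor continues to bear the burden.
Stage 2 (contractor, a scintilla of evidence, weight is at least 10): (d) net 30−22=8 < 10 — fails.
  The contractor does not carry Stage 2.
The analysis ends at Stage 2; the agency prevails.

agency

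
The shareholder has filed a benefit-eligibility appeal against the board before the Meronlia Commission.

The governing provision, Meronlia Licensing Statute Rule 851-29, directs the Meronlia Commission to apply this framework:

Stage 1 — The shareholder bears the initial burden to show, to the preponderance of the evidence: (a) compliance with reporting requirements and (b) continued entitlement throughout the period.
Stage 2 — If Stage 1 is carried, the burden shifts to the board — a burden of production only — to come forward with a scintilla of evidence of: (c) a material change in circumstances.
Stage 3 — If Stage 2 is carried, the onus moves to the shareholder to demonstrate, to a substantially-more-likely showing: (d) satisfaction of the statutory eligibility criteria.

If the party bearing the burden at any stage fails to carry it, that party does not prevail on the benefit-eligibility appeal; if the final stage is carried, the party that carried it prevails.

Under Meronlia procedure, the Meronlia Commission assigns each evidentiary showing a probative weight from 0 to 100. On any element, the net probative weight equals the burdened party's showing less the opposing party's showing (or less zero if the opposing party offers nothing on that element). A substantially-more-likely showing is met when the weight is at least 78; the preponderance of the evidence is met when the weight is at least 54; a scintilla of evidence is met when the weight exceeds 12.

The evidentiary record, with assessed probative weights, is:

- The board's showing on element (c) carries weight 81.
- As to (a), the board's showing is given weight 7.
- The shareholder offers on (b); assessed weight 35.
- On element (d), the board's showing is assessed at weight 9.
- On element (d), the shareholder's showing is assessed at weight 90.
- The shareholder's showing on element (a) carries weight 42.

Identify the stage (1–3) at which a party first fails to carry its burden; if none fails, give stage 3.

Stage 1 (shareholder, the preponderance of the evidence, weight is at least 54): (a) net 42−7=35 < 54 — fails; (b) 35 < 54 — fails.
  The shareholder does not carry Stage 1.
The analysis ends at Stage 1; the board prevails.

stage 1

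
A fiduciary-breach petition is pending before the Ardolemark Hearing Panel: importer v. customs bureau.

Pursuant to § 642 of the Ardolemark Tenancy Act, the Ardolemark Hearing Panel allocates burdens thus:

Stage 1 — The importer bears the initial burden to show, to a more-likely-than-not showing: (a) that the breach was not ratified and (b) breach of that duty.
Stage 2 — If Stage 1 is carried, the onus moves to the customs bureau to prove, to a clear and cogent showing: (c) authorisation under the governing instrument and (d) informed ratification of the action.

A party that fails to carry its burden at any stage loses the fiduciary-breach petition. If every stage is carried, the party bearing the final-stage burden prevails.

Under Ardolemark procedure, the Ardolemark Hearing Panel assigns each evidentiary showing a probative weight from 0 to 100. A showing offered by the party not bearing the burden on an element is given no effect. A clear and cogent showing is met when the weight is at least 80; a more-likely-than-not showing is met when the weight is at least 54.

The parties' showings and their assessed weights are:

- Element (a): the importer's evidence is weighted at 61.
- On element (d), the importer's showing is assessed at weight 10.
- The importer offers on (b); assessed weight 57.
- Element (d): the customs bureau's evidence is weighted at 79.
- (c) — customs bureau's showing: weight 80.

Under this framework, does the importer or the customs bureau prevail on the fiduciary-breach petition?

At Stage 1 the importer must meet a more-likely-than-not showing (weight is at least 54): on (a) the weight is 61, which does reach 54, so (a) meets the standard; on (b) the weight is 57, which does reach 54, so (b) meets the standard.
  The importer carries Stage 1; the customs bureau now bears the burden.
At Stage 2 the customs bureau must meet a clear and cogent showing (weight is at least 80): on (c) the weight is 80, ≥ 80, so (c) meets the standard; on (d) the weight is 79 (the importer's 10 is given no effect), < 80, so (d) does not meet the standard.
  Stage 2 not carried; the customs bureau fails its burden.
The importer prevails.

importer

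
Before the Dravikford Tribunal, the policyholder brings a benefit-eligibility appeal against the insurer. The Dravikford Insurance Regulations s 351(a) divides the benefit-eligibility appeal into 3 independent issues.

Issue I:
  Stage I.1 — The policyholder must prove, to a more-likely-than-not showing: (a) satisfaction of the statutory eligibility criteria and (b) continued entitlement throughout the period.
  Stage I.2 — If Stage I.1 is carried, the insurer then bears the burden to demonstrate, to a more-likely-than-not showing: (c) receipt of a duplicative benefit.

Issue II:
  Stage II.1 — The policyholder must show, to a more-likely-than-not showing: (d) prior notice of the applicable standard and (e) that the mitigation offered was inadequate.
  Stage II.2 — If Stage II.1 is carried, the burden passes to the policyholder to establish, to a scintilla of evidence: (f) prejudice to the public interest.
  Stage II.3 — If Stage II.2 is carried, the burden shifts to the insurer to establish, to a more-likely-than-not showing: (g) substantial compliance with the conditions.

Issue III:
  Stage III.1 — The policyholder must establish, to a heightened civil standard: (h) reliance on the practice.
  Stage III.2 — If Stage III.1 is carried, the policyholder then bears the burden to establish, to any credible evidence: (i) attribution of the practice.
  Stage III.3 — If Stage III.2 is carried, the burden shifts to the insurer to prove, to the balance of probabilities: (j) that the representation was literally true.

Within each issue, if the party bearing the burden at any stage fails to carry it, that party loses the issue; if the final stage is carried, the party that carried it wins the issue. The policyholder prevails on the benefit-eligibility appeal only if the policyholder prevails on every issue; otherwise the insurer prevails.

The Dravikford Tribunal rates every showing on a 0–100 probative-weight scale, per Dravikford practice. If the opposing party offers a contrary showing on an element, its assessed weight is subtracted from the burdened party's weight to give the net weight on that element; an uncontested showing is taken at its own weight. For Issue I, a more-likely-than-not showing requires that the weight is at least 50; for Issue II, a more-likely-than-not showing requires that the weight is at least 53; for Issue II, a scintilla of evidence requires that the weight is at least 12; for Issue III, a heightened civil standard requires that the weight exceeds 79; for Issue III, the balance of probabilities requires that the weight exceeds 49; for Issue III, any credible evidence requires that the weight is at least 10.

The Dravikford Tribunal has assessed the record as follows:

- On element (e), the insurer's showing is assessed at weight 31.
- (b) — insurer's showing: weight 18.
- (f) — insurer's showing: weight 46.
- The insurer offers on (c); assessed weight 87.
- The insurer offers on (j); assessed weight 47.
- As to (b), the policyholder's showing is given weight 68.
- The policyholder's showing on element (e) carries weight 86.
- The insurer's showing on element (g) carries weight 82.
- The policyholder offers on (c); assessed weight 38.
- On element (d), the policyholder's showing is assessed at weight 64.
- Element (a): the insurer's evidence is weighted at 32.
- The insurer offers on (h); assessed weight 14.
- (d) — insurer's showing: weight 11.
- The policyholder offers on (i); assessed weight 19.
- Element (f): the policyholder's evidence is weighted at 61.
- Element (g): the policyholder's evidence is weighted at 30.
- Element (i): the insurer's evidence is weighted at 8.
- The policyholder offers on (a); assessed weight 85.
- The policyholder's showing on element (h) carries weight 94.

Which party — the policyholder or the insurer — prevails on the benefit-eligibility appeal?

policyholder

— Issue I —
Stage I.1 (policyholder, a more-likely-than-not showing, weight is at least 50): (a) net 85−32=53 ≥ 50 — meets; (b) net 68−18=50 ≥ 50 — meets.
  All elements met. The burden passes to the insurer.
Stage I.2 (insurer, a more-likely-than-not showing, weight is at least 50): (c) net 87−38=49 < 50 — fails.
  The insurer does not carry Stage I.2.
The analysis ends at Stage I.2; the policyholder prevails on this issue.
— Issue II —
Stage II.1 (policyholder, a more-likely-than-not showing, weight is at least 53): (d) net 64−11=53 ≥ 53 — meets; (e) net 86−31=55 ≥ 53 — meets.
  All elements met. The policyholder retains the burden for Stage II.2.
Stage II.2 (policyholder, a scintilla of evidence, weight is at least 12): (f) net 61−46=15 ≥ 12 — meets.
  All elements met. The burden passes to the insurer.
Stage II.3 (insurer, a more-likely-than-not showing, weight is at least 53): (g) net 82−30=52 < 53 — fails.
  Not every element is met, so the insurer fails to carry Stage II.3.
The policyholder prevails on this issue.
— Issue III —
Stage III.1 — burden on policyholder; standard: a heightened civil standard (weight exceeds 79).
    (h): 94 − 14 = 80 > 79 [met]
  All elements met. The policyholder retains the burden for Stage III.2.
Stage III.2 — burden on policyholder; standard: any credible evidence (weight is at least 10).
    (i): 19 − 8 = 11 ≥ 10 [met]
  All elements met. The burden passes to the insurer.
Stage III.3 — burden on insurer; standard: the balance of probabilities (weight exceeds 49).
    (j): 47 ≤ 49 [not met]
  The insurer does not carry Stage III.3.
So the policyholder prevails on this issue.
Per-issue: Issue I → policyholder; Issue II → policyholder; Issue III → policyholder. The policyholder must prevail on every issue; overall, the policyholder prevails.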